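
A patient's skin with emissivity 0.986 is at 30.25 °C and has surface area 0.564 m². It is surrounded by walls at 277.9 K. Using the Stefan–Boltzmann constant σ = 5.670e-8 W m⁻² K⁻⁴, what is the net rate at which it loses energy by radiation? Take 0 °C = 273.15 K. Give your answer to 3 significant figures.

Net loss ≈ 79.1 W

T = 30.25 °C + 273.15 = 303.40 K.
Area A = 0.564 m².
Net radiated power P_net = εσA(T⁴ − T₀⁴) = 0.986×5.670×10⁻⁸×0.564×(303.40⁴ − 277.9⁴).
T⁴ − T₀⁴ = 8.47349×10⁹ − 5.96423×10⁹ = 2.50926×10⁹ K⁴, so P_net = 79.1 W.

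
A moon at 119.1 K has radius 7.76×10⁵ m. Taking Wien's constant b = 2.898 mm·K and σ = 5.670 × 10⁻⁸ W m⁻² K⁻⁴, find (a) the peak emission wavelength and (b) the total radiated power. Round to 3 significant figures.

(a) λ_max = b/T = 2.898×10⁻³/119.1 = 2.433×10⁻⁵ m = 24.3 μm.
Surface area A = 4πR² = 4π(7.76×10⁵ m)² = 7.56717×10¹² m².
(b) P = σAT⁴ = 5.670×10⁻⁸×7.56717×10¹²×(119.1)⁴ = 8.63×10¹³ W.

λ_max ≈ 24.3 μm; P ≈ 8.63×10¹³ W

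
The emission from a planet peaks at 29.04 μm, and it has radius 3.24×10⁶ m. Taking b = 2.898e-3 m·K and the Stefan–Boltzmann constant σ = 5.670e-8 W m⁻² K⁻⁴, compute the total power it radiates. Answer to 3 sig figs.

Wien's law: T = b/λ_max = 2.898×10⁻³/2.904×10⁻⁵ = 99.7934 K.
Surface area A = 4πR² = 4π(3.24×10⁶ m)² = 1.31917×10¹⁴ m².
Then P = σAT⁴ = 5.670×10⁻⁸×1.31917×10¹⁴×(99.7934)⁴ = 7.42×10¹⁴ W.

P ≈ 7.42×10¹⁴ W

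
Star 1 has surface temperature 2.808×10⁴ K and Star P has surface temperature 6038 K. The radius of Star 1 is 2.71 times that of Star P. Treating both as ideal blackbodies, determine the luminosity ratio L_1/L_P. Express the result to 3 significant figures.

L ∝ R²T⁴, so L_1/L_P = (R_1/R_P)²(T_1/T_P)⁴ = (2.71)² × (2.808×10⁴/6038)⁴ = 7.3441 × 467.752 = 3.44×10³.

L_1/L_P ≈ 3.44×10³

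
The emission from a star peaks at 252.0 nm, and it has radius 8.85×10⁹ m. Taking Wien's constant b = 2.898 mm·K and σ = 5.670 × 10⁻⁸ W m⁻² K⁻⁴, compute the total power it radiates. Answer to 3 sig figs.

Wien's law: T = b/λ_max = 2.898×10⁻³/2.520×10⁻⁷ = 11500.0 K.
Surface area A = 4πR² = 4π(8.85×10⁹ m)² = 9.84230×10²⁰ m².
Then P = σAT⁴ = 5.670×10⁻⁸×9.84230×10²⁰×(11500.0)⁴ = 9.76×10²⁹ W.

P ≈ 9.76×10²⁹ W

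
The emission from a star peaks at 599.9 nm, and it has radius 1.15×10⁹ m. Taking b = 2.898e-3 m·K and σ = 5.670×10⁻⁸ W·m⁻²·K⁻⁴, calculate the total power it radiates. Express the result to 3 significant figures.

P ≈ 5.13×10²⁶ W

Wien's law: T = b/λ_max = 2.898×10⁻³/5.999×10⁻⁷ = 4830.81 K.
Surface area A = 4πR² = 4π(1.15×10⁹ m)² = 1.66190×10¹⁹ m².
Then P = σAT⁴ = 5.670×10⁻⁸×1.66190×10¹⁹×(4830.81)⁴ = 5.13×10²⁶ W.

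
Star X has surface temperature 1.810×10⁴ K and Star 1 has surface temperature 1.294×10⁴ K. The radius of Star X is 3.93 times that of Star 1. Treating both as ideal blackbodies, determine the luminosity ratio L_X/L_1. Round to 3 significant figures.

L ∝ R²T⁴, so L_X/L_1 = (R_X/R_1)²(T_X/T_1)⁴ = (3.93)² × (1.810×10⁴/1.294×10⁴)⁴ = 15.4449 × 3.82805 = 59.1.

L_X/L_1 ≈ 59.1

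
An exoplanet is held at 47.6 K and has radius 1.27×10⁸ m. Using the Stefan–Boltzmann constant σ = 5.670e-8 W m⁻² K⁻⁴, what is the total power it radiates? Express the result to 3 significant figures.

P ≈ 5.90×10¹⁶ W

Surface area A = 4πR² = 4π(1.27×10⁸ m)² = 2.02683×10¹⁷ m².
P = σAT⁴ = 5.670×10⁻⁸ × 2.02683×10¹⁷ × (47.6)⁴ = 5.90×10¹⁶ W.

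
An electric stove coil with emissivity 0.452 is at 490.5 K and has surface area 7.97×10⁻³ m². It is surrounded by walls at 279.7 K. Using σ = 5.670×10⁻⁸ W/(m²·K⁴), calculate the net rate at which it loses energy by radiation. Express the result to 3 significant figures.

Net loss ≈ 10.6 W

Area A = 7.97×10⁻³ m².
Net radiated power P_net = εσA(T⁴ − T₀⁴) = 0.452×5.670×10⁻⁸×7.97×10⁻³×(490.5⁴ − 279.7⁴).
T⁴ − T₀⁴ = 5.78837×10¹⁰ − 6.12026×10⁹ = 5.17634×10¹⁰ K⁴, so P_net = 10.6 W.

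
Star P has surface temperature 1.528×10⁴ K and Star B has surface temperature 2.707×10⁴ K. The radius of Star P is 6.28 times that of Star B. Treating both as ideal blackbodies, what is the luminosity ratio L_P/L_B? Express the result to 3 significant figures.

L ∝ R²T⁴, so L_P/L_B = (R_P/R_B)²(T_P/T_B)⁴ = (6.28)² × (1.528×10⁴/2.707×10⁴)⁴ = 39.4384 × 0.101517 = 4.00.

L_P/L_B ≈ 4.00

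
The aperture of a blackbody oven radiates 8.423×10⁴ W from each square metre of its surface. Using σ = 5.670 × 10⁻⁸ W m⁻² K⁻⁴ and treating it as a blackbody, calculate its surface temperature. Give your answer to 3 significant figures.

I = σT⁴, so T = (I/σ)^(1/4) = (8.423×10⁴/(5.670×10⁻⁸))^(1/4) = 1.10×10³ K.

T ≈ 1.10×10³ K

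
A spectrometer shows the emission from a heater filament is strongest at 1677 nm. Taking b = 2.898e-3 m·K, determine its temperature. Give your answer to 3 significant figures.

T ≈ 1.73×10³ K

Wien's law gives T = b/λ_max = (2.898×10⁻³ m·K)/(1.677×10⁻⁶ m) = 1.73×10³ K.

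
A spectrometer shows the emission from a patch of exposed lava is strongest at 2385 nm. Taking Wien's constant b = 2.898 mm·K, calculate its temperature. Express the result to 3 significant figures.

T ≈ 1.22×10³ K

Wien's law gives T = b/λ_max = (2.898×10⁻³ m·K)/(2.385×10⁻⁶ m) = 1.22×10³ K.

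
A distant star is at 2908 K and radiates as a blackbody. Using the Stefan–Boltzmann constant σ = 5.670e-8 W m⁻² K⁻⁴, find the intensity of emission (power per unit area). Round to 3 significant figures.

I ≈ 4.05×10⁶ W/m²

Stefan–Boltzmann: I = σT⁴ = 5.670×10⁻⁸ × (2908)⁴ = 4.05×10⁶ W/m².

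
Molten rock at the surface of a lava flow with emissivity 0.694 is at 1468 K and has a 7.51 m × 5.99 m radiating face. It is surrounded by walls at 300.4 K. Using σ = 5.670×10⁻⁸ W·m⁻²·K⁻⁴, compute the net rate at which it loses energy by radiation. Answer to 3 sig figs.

Net loss ≈ 8.21×10⁶ W

Area A = 7.51 × 5.99 = 44.9849 m².
Net radiated power P_net = εσA(T⁴ − T₀⁴) = 0.694×5.670×10⁻⁸×44.9849×(1468⁴ − 300.4⁴).
T⁴ − T₀⁴ = 4.64413×10¹² − 8.14329×10⁹ = 4.63599×10¹² K⁴, so P_net = 8.21×10⁶ W.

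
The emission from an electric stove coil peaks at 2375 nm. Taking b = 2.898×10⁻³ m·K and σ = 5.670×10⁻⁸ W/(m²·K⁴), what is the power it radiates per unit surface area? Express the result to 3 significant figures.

Wien's law: T = b/λ_max = 2.898×10⁻³/2.375×10⁻⁶ = 1220.21 K.
Then I = σT⁴ = 5.670×10⁻⁸×(1220.21)⁴ = 1.26×10⁵ W/m².

I ≈ 1.26×10⁵ W/m²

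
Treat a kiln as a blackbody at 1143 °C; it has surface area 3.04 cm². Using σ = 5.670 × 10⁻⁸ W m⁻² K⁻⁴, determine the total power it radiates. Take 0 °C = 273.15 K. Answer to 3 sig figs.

T = 1143 °C + 273.15 = 1416.15 K.
Area A = 3.04 cm² = 3.04×10⁻⁴ m².
P = σAT⁴ = 5.670×10⁻⁸ × 3.04×10⁻⁴ × (1416.15)⁴ = 69.3 W.

P ≈ 69.3 W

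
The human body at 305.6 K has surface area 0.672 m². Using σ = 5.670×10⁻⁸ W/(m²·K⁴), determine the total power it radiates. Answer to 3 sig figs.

P ≈ 332 W

Area A = 0.672 m².
P = σAT⁴ = 5.670×10⁻⁸ × 0.672 × (305.6)⁴ = 332 W.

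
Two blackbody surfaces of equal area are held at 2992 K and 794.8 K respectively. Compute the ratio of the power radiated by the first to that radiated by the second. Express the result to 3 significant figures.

With equal areas, P₁/P₂ = (T₁/T₂)⁴ = (2992/794.8)⁴ = 201.

P₁/P₂ ≈ 201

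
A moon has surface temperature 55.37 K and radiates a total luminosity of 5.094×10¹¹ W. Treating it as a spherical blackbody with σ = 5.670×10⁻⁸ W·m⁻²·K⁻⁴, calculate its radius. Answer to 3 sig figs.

L = 4πR²σT⁴ ⇒ R = √(L/(4πσT⁴)).
σT⁴ = 0.532943 W/m², so R = √(5.094×10¹¹/(4π×0.532943)) = 2.76×10⁵ m.

R ≈ 2.76×10⁵ m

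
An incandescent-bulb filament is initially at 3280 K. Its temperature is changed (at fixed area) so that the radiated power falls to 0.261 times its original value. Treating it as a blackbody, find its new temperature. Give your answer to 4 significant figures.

T₂ ≈ 2344 K

P ∝ T⁴, so T₂/T₁ = (P₂/P₁)^(1/4) = (0.261)^(1/4) = 0.714760.
T₂ = 3280 × 0.714760 = 2344 K.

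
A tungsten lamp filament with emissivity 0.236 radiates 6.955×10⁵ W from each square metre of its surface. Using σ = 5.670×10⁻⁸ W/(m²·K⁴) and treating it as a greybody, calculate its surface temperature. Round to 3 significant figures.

I = εσT⁴, so T = (I/εσ)^(1/4) = (6.955×10⁵/(0.236×5.670×10⁻⁸))^(1/4) = 2.69×10³ K.

T ≈ 2.69×10³ K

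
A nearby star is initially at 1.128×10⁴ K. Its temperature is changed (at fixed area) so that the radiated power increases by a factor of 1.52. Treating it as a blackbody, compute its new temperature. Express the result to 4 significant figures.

P ∝ T⁴, so T₂/T₁ = (P₂/P₁)^(1/4) = (1.52)^(1/4) = 1.11035.
T₂ = 1.128×10⁴ × 1.11035 = 1.252×10⁴ K.

T₂ ≈ 1.252×10⁴ K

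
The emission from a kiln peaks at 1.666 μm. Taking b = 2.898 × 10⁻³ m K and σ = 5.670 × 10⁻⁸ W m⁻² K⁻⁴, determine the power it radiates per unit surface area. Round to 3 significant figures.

Wien's law: T = b/λ_max = 2.898×10⁻³/1.666×10⁻⁶ = 1739.50 K.
Then I = σT⁴ = 5.670×10⁻⁸×(1739.50)⁴ = 5.19×10⁵ W/m².

I ≈ 5.19×10⁵ W/m²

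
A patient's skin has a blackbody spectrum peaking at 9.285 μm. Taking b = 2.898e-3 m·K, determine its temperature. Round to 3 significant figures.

Wien's law gives T = b/λ_max = (2.898×10⁻³ m·K)/(9.285×10⁻⁶ m) = 312 K.

T ≈ 312 K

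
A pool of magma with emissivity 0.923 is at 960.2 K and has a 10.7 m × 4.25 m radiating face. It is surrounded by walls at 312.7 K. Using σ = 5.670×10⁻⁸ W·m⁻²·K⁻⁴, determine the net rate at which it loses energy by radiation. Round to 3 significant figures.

Area A = 10.7 × 4.25 = 45.475 m².
Net radiated power P_net = εσA(T⁴ − T₀⁴) = 0.923×5.670×10⁻⁸×45.475×(960.2⁴ − 312.7⁴).
T⁴ − T₀⁴ = 8.50055×10¹¹ − 9.56118×10⁹ = 8.40494×10¹¹ K⁴, so P_net = 2.00×10⁶ W.

Net loss ≈ 2.00×10⁶ W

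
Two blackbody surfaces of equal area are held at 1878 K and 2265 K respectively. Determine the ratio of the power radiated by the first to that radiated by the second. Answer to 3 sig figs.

P₁/P₂ ≈ 0.473

With equal areas, P₁/P₂ = (T₁/T₂)⁴ = (1878/2265)⁴ = 0.473.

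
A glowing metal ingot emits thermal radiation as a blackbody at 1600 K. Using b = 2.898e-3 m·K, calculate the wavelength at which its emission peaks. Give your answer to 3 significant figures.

Wien's displacement law: λ_max = b/T = (2.898×10⁻³ m·K)/(1600 K) = 1.811×10⁻⁶ m.
That is 1.81 μm, in the infrared range.

λ_max ≈ 1.81 μm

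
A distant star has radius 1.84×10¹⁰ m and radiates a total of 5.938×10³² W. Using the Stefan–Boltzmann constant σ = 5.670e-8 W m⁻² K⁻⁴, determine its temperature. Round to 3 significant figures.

Surface area A = 4πR² = 4π(1.84×10¹⁰ m)² = 4.25447×10²¹ m².
P = σAT⁴ ⇒ T = (P/(σA))^(1/4) = (5.938×10³²/(5.670×10⁻⁸×4.25447×10²¹))^(1/4) = 3.96×10⁴ K.

T ≈ 3.96×10⁴ K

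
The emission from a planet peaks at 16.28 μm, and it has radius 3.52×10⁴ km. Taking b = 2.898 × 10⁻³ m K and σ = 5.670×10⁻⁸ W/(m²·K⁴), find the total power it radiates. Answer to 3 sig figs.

Wien's law: T = b/λ_max = 2.898×10⁻³/1.628×10⁻⁵ = 178.010 K.
Surface area A = 4πR² = 4π(3.52×10⁷ m)² = 1.55702×10¹⁶ m².
Then P = σAT⁴ = 5.670×10⁻⁸×1.55702×10¹⁶×(178.010)⁴ = 8.86×10¹⁷ W.

P ≈ 8.86×10¹⁷ W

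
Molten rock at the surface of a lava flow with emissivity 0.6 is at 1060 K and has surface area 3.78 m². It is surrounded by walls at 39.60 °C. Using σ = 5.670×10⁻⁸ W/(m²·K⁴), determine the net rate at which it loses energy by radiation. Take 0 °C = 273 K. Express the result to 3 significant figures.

Net loss ≈ 1.61×10⁵ W

Surroundings: T = 39.60 °C + 273 = 312.60 K.
Area A = 3.78 m².
Net radiated power P_net = εσA(T⁴ − T₀⁴) = 0.6×5.670×10⁻⁸×3.78×(1060⁴ − 312.60⁴).
T⁴ − T₀⁴ = 1.26248×10¹² − 9.54896×10⁹ = 1.25293×10¹² K⁴, so P_net = 1.61×10⁵ W.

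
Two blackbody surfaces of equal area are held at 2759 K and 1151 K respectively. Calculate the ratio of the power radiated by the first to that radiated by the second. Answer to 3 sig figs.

P₁/P₂ ≈ 33.0

With equal areas, P₁/P₂ = (T₁/T₂)⁴ = (2759/1151)⁴ = 33.0.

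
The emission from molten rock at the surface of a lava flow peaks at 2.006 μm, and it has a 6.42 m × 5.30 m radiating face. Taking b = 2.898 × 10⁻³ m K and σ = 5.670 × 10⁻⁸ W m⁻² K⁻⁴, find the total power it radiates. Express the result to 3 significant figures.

Wien's law: T = b/λ_max = 2.898×10⁻³/2.006×10⁻⁶ = 1444.67 K.
Area A = 6.42 × 5.30 = 34.026 m².
Then P = σAT⁴ = 5.670×10⁻⁸×34.026×(1444.67)⁴ = 8.40×10⁶ W.

P ≈ 8.40×10⁶ W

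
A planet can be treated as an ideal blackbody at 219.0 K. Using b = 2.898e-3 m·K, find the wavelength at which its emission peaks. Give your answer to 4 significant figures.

Wien's displacement law: λ_max = b/T = (2.898×10⁻³ m·K)/(219.0 K) = 1.3233×10⁻⁵ m.
That is 13.23 μm, in the infrared range.

λ_max ≈ 13.23 μm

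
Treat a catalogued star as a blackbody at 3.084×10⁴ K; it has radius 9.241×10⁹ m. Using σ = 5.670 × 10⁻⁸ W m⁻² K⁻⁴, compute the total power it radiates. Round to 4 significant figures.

P ≈ 5.504×10³¹ W

Surface area A = 4πR² = 4π(9.241×10⁹ m)² = 1.07312×10²¹ m².
P = σAT⁴ = 5.670×10⁻⁸ × 1.07312×10²¹ × (3.084×10⁴)⁴ = 5.504×10³¹ W.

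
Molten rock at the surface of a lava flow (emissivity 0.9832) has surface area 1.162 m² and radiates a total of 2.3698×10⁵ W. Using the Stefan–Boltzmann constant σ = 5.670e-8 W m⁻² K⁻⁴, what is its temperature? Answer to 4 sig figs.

T ≈ 1383 K

Area A = 1.162 m².
P = εσAT⁴ ⇒ T = (P/(εσA))^(1/4) = (2.3698×10⁵/(0.9832×5.670×10⁻⁸×1.162))^(1/4) = 1383 K.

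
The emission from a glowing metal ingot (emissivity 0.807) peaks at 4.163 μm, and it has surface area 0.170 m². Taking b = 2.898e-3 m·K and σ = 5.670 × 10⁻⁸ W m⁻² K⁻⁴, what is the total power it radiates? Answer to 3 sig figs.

Wien's law: T = b/λ_max = 2.898×10⁻³/4.163×10⁻⁶ = 696.133 K.
Area A = 0.170 m².
Then P = εσAT⁴ = 0.807×5.670×10⁻⁸×0.170×(696.133)⁴ = 1.83×10³ W.

P ≈ 1.83×10³ W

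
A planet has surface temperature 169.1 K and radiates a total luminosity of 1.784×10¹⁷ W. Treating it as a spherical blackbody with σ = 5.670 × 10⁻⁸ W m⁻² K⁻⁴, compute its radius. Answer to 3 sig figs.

R ≈ 1.75×10⁷ m

L = 4πR²σT⁴ ⇒ R = √(L/(4πσT⁴)).
σT⁴ = 46.3615 W/m², so R = √(1.784×10¹⁷/(4π×46.3615)) = 1.75×10⁷ m.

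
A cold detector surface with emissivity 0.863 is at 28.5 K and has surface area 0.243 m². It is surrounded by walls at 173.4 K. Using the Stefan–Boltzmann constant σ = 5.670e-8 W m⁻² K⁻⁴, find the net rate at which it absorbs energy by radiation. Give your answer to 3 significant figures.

Net gain ≈ 10.7 W

Area A = 0.243 m².
Net radiated power P_net = εσA(T⁴ − T₀⁴) = 0.863×5.670×10⁻⁸×0.243×(28.5⁴ − 173.4⁴).
T⁴ − T₀⁴ = 6.59750×10⁵ − 9.04058×10⁸ = -9.03398×10⁸ K⁴, so P_net = -10.7 W — negative, meaning a net gain of 10.7 W.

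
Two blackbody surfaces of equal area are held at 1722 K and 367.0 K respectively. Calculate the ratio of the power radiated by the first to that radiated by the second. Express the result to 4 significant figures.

P₁/P₂ ≈ 484.7

With equal areas, P₁/P₂ = (T₁/T₂)⁴ = (1722/367.0)⁴ = 484.7.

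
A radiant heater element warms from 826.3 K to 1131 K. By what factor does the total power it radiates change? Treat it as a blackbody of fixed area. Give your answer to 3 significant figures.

P ∝ T⁴, so P₂/P₁ = (T₂/T₁)⁴ = (1131/826.3)⁴ = (1.36875)⁴ = 3.51.

P₂/P₁ ≈ 3.51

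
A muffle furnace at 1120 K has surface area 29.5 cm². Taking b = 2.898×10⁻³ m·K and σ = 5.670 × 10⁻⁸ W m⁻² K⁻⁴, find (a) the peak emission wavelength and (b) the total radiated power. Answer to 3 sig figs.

λ_max ≈ 2.59×10³ nm; P ≈ 263 W

(a) λ_max = b/T = 2.898×10⁻³/1120 = 2.587×10⁻⁶ m = 2.59×10³ nm.
Area A = 29.5 cm² = 2.95×10⁻³ m².
(b) P = σAT⁴ = 5.670×10⁻⁸×2.95×10⁻³×(1120)⁴ = 263 W.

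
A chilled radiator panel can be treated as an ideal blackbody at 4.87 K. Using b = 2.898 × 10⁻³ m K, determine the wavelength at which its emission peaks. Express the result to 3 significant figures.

λ_max ≈ 0.595 mm

Wien's displacement law: λ_max = b/T = (2.898×10⁻³ m·K)/(4.87 K) = 5.951×10⁻⁴ m.
That is 0.595 mm, in the infrared range.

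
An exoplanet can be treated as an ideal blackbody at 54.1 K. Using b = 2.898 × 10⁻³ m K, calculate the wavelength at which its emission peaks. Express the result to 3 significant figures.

λ_max ≈ 53.6 μm

Wien's displacement law: λ_max = b/T = (2.898×10⁻³ m·K)/(54.1 K) = 5.357×10⁻⁵ m.
That is 53.6 μm, in the infrared range.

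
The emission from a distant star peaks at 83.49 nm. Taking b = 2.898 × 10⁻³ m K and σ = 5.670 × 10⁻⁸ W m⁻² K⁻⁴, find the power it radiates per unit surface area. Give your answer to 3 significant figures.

Wien's law: T = b/λ_max = 2.898×10⁻³/8.349×10⁻⁸ = 34710.7 K.
Then I = σT⁴ = 5.670×10⁻⁸×(34710.7)⁴ = 8.23×10¹⁰ W/m².

I ≈ 8.23×10¹⁰ W/m²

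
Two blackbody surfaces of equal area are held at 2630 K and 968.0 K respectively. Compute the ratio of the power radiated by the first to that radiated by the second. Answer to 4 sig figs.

With equal areas, P₁/P₂ = (T₁/T₂)⁴ = (2630/968.0)⁴ = 54.49.

P₁/P₂ ≈ 54.49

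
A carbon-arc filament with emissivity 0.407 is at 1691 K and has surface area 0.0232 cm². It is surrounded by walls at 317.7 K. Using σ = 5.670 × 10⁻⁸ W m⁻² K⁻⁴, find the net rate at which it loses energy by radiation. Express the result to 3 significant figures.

Area A = 0.0232 cm² = 2.32×10⁻⁶ m².
Net radiated power P_net = εσA(T⁴ − T₀⁴) = 0.407×5.670×10⁻⁸×2.32×10⁻⁶×(1691⁴ − 317.7⁴).
T⁴ − T₀⁴ = 8.17663×10¹² − 1.01875×10¹⁰ = 8.16644×10¹² K⁴, so P_net = 0.437 W.

Net loss ≈ 0.437 W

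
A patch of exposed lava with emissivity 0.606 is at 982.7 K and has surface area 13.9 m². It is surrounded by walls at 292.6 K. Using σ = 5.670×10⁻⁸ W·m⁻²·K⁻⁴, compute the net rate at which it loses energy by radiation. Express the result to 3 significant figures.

Net loss ≈ 4.42×10⁵ W

Area A = 13.9 m².
Net radiated power P_net = εσA(T⁴ − T₀⁴) = 0.606×5.670×10⁻⁸×13.9×(982.7⁴ − 292.6⁴).
T⁴ − T₀⁴ = 9.32575×10¹¹ − 7.32989×10⁹ = 9.25245×10¹¹ K⁴, so P_net = 4.42×10⁵ W.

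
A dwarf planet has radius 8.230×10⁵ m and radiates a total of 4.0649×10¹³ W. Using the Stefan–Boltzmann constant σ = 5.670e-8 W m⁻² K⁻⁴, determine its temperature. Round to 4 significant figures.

T ≈ 95.80 K

Surface area A = 4πR² = 4π(8.230×10⁵ m)² = 8.51157×10¹² m².
P = σAT⁴ ⇒ T = (P/(σA))^(1/4) = (4.0649×10¹³/(5.670×10⁻⁸×8.51157×10¹²))^(1/4) = 95.80 K.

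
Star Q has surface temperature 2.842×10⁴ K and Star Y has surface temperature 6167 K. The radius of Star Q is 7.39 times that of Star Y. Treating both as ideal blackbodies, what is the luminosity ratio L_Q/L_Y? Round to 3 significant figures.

L ∝ R²T⁴, so L_Q/L_Y = (R_Q/R_Y)²(T_Q/T_Y)⁴ = (7.39)² × (2.842×10⁴/6167)⁴ = 54.6121 × 451.025 = 2.46×10⁴.

L_Q/L_Y ≈ 2.46×10⁴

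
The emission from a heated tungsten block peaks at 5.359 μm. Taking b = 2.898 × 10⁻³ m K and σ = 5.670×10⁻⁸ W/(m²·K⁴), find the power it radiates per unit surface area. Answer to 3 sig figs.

I ≈ 4.85×10³ W/m²

Wien's law: T = b/λ_max = 2.898×10⁻³/5.359×10⁻⁶ = 540.773 K.
Then I = σT⁴ = 5.670×10⁻⁸×(540.773)⁴ = 4.85×10³ W/m².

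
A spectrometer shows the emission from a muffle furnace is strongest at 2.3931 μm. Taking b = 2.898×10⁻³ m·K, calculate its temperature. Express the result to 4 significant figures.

Wien's law gives T = b/λ_max = (2.898×10⁻³ m·K)/(2.3931×10⁻⁶ m) = 1211 K.

T ≈ 1211 K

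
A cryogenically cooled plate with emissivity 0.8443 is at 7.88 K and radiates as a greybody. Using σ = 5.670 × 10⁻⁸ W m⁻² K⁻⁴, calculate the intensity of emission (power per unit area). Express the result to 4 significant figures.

Stefan–Boltzmann: I = εσT⁴ = 0.8443 × 5.670×10⁻⁸ × (7.88)⁴ = 1.846×10⁻⁴ W/m².

I ≈ 1.846×10⁻⁴ W/m²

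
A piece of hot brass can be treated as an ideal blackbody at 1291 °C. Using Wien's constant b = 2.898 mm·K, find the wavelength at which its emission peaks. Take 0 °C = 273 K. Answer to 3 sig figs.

T = 1291 °C + 273 = 1564 K.
Wien's displacement law: λ_max = b/T = (2.898×10⁻³ m·K)/(1564 K) = 1.853×10⁻⁶ m.
That is 1.85×10³ nm, in the infrared range.

λ_max ≈ 1.85×10³ nm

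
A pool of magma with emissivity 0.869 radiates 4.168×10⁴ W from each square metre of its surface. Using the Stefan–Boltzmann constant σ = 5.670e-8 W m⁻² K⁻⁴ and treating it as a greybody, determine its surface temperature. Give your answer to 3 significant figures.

I = εσT⁴, so T = (I/εσ)^(1/4) = (4.168×10⁴/(0.869×5.670×10⁻⁸))^(1/4) = 959 K.

T ≈ 959 K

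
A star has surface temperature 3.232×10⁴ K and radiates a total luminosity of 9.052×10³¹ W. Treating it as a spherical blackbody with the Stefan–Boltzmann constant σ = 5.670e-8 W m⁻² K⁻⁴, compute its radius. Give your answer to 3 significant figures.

R ≈ 1.08×10¹⁰ m

L = 4πR²σT⁴ ⇒ R = √(L/(4πσT⁴)).
σT⁴ = 6.18683×10¹⁰ W/m², so R = √(9.052×10³¹/(4π×6.18683×10¹⁰)) = 1.08×10¹⁰ m.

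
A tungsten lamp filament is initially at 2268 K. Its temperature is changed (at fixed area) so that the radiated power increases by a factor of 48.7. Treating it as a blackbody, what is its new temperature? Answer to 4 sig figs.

T₂ ≈ 5991 K

P ∝ T⁴, so T₂/T₁ = (P₂/P₁)^(1/4) = (48.7)^(1/4) = 2.64169.
T₂ = 2268 × 2.64169 = 5991 K.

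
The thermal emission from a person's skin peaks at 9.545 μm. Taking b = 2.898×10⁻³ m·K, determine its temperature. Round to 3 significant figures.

T ≈ 304 K

Wien's law gives T = b/λ_max = (2.898×10⁻³ m·K)/(9.545×10⁻⁶ m) = 304 K.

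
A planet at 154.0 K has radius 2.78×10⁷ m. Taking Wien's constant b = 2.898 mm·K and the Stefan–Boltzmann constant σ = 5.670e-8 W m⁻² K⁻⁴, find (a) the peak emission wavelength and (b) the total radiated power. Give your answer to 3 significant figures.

(a) λ_max = b/T = 2.898×10⁻³/154.0 = 1.882×10⁻⁵ m = 18.8 μm.
Surface area A = 4πR² = 4π(2.78×10⁷ m)² = 9.71179×10¹⁵ m².
(b) P = σAT⁴ = 5.670×10⁻⁸×9.71179×10¹⁵×(154.0)⁴ = 3.10×10¹⁷ W.

λ_max ≈ 18.8 μm; P ≈ 3.10×10¹⁷ W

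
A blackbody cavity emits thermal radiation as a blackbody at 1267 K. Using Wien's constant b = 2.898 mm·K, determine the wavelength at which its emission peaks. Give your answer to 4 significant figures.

λ_max ≈ 2287 nm

Wien's displacement law: λ_max = b/T = (2.898×10⁻³ m·K)/(1267 K) = 2.2873×10⁻⁶ m.
That is 2287 nm, in the infrared range.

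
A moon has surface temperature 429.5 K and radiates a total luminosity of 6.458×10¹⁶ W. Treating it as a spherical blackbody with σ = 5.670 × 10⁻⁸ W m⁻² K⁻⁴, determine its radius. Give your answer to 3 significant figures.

L = 4πR²σT⁴ ⇒ R = √(L/(4πσT⁴)).
σT⁴ = 1929.46 W/m², so R = √(6.458×10¹⁶/(4π×1929.46)) = 1.63×10⁶ m.

R ≈ 1.63×10⁶ m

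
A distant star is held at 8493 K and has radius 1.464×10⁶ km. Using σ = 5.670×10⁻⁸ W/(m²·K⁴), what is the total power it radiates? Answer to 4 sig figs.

P ≈ 7.945×10²⁷ W

Surface area A = 4πR² = 4π(1.464×10⁹ m)² = 2.69335×10¹⁹ m².
P = σAT⁴ = 5.670×10⁻⁸ × 2.69335×10¹⁹ × (8493)⁴ = 7.945×10²⁷ W.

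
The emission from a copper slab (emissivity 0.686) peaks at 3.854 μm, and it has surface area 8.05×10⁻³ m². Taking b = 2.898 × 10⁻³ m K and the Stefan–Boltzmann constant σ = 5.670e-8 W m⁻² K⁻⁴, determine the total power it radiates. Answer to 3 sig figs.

P ≈ 100 W

Wien's law: T = b/λ_max = 2.898×10⁻³/3.854×10⁻⁶ = 751.946 K.
Area A = 8.05×10⁻³ m².
Then P = εσAT⁴ = 0.686×5.670×10⁻⁸×8.05×10⁻³×(751.946)⁴ = 100 W.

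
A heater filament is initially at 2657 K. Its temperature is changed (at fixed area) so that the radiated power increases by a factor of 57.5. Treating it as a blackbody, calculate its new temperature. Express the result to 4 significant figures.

P ∝ T⁴, so T₂/T₁ = (P₂/P₁)^(1/4) = (57.5)^(1/4) = 2.75370.
T₂ = 2657 × 2.75370 = 7317 K.

T₂ ≈ 7317 K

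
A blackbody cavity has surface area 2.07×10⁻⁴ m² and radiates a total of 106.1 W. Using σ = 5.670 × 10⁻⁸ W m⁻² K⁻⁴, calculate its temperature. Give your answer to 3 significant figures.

T ≈ 1.73×10³ K

Area A = 2.07×10⁻⁴ m².
P = σAT⁴ ⇒ T = (P/(σA))^(1/4) = (106.1/(5.670×10⁻⁸×2.07×10⁻⁴))^(1/4) = 1.73×10³ K.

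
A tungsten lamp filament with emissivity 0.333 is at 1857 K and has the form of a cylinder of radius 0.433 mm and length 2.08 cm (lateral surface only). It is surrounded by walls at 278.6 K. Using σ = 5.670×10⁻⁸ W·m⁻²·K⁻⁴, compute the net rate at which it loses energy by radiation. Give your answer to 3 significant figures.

Lateral area A = 2πrL = 2π×4.33×10⁻⁴×0.0208 = 5.65889×10⁻⁵ m².
Net radiated power P_net = εσA(T⁴ − T₀⁴) = 0.333×5.670×10⁻⁸×5.65889×10⁻⁵×(1857⁴ − 278.6⁴).
T⁴ − T₀⁴ = 1.18918×10¹³ − 6.02455×10⁹ = 1.18858×10¹³ K⁴, so P_net = 12.7 W.

Net loss ≈ 12.7 W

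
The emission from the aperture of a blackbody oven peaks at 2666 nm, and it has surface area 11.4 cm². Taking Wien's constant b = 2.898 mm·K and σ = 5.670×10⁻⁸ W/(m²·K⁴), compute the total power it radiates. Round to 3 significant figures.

P ≈ 90.2 W

Wien's law: T = b/λ_max = 2.898×10⁻³/2.666×10⁻⁶ = 1087.02 K.
Area A = 11.4 cm² = 1.14×10⁻³ m².
Then P = σAT⁴ = 5.670×10⁻⁸×1.14×10⁻³×(1087.02)⁴ = 90.2 W.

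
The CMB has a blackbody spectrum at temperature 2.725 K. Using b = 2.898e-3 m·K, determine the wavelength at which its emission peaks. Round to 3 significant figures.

λ_max ≈ 1.06×10⁻³ m

Wien's displacement law: λ_max = b/T = (2.898×10⁻³ m·K)/(2.725 K) = 1.063×10⁻³ m.
That is 1.06×10⁻³ m, in the microwave range.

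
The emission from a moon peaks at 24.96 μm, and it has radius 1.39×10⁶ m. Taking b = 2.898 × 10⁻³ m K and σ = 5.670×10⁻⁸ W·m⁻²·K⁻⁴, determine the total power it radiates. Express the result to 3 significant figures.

Wien's law: T = b/λ_max = 2.898×10⁻³/2.496×10⁻⁵ = 116.106 K.
Surface area A = 4πR² = 4π(1.39×10⁶ m)² = 2.42795×10¹³ m².
Then P = σAT⁴ = 5.670×10⁻⁸×2.42795×10¹³×(116.106)⁴ = 2.50×10¹⁴ W.

P ≈ 2.50×10¹⁴ W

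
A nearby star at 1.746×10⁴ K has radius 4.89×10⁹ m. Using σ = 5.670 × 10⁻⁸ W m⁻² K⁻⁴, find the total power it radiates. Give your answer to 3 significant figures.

Surface area A = 4πR² = 4π(4.89×10⁹ m)² = 3.00488×10²⁰ m².
P = σAT⁴ = 5.670×10⁻⁸ × 3.00488×10²⁰ × (1.746×10⁴)⁴ = 1.58×10³⁰ W.

P ≈ 1.58×10³⁰ W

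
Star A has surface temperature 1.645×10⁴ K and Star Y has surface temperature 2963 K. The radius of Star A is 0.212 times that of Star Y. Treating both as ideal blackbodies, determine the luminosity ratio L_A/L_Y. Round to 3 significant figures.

L_A/L_Y ≈ 42.7

L ∝ R²T⁴, so L_A/L_Y = (R_A/R_Y)²(T_A/T_Y)⁴ = (0.212)² × (1.645×10⁴/2963)⁴ = 0.044944 × 950.029 = 42.7.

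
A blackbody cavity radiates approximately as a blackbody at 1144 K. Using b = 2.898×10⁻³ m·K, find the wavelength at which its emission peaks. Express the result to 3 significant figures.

λ_max ≈ 2.53×10³ nm

Wien's displacement law: λ_max = b/T = (2.898×10⁻³ m·K)/(1144 K) = 2.533×10⁻⁶ m.
That is 2.53×10³ nm, in the infrared range.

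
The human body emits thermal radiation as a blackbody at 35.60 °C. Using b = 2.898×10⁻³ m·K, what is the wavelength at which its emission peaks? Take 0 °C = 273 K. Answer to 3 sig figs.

λ_max ≈ 9.39 μm

T = 35.60 °C + 273 = 308.60 K.
Wien's displacement law: λ_max = b/T = (2.898×10⁻³ m·K)/(308.60 K) = 9.391×10⁻⁶ m.
That is 9.39 μm, in the infrared range.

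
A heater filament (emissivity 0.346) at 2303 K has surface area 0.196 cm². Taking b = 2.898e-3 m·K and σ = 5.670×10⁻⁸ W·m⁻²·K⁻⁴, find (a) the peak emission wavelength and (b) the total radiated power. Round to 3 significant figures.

(a) λ_max = b/T = 2.898×10⁻³/2303 = 1.258×10⁻⁶ m = 1.26 μm.
Area A = 0.196 cm² = 1.96×10⁻⁵ m².
(b) P = εσAT⁴ = 0.346×5.670×10⁻⁸×1.96×10⁻⁵×(2303)⁴ = 10.8 W.

λ_max ≈ 1.26 μm; P ≈ 10.8 W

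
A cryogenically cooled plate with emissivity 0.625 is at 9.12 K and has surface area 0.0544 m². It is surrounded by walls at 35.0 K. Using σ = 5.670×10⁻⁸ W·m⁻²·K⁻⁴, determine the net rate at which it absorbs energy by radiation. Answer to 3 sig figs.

Area A = 0.0544 m².
Net radiated power P_net = εσA(T⁴ − T₀⁴) = 0.625×5.670×10⁻⁸×0.0544×(9.12⁴ − 35.0⁴).
T⁴ − T₀⁴ = 6917.98 − 1.50062×10⁶ = -1.49370×10⁶ K⁴, so P_net = -2.88×10⁻³ W — negative, meaning a net gain of 2.88×10⁻³ W.

Net gain ≈ 2.88×10⁻³ W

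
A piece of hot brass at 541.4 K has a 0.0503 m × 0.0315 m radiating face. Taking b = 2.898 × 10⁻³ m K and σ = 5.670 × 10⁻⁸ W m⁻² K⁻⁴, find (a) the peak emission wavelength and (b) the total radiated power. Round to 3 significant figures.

λ_max ≈ 5.35 μm; P ≈ 7.72 W

(a) λ_max = b/T = 2.898×10⁻³/541.4 = 5.353×10⁻⁶ m = 5.35 μm.
Area A = 0.0503 × 0.0315 = 1.58445×10⁻³ m².
(b) P = σAT⁴ = 5.670×10⁻⁸×1.58445×10⁻³×(541.4)⁴ = 7.72 W.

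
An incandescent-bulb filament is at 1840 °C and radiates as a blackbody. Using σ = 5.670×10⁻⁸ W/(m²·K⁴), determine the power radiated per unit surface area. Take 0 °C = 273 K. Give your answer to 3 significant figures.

T = 1840 °C + 273 = 2113 K.
Stefan–Boltzmann: I = σT⁴ = 5.670×10⁻⁸ × (2113)⁴ = 1.13×10⁶ W/m².

I ≈ 1.13×10⁶ W/m²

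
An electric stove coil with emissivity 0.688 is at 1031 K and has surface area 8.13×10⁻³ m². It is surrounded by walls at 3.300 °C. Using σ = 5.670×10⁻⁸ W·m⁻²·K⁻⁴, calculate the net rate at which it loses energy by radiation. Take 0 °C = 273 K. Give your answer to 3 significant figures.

Surroundings: T = 3.300 °C + 273 = 276.300 K.
Area A = 8.13×10⁻³ m².
Net radiated power P_net = εσA(T⁴ − T₀⁴) = 0.688×5.670×10⁻⁸×8.13×10⁻³×(1031⁴ − 276.300⁴).
T⁴ − T₀⁴ = 1.12989×10¹² − 5.82805×10⁹ = 1.12406×10¹² K⁴, so P_net = 356 W.

Net loss ≈ 356 W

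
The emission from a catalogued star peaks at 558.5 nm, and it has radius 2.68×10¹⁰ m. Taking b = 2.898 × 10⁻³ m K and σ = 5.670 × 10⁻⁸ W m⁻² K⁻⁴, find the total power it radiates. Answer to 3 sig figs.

P ≈ 3.71×10²⁹ W

Wien's law: T = b/λ_max = 2.898×10⁻³/5.585×10⁻⁷ = 5188.90 K.
Surface area A = 4πR² = 4π(2.68×10¹⁰ m)² = 9.02567×10²¹ m².
Then P = σAT⁴ = 5.670×10⁻⁸×9.02567×10²¹×(5188.90)⁴ = 3.71×10²⁹ W.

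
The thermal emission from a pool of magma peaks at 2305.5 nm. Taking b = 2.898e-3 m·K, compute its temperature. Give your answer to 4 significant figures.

Wien's law gives T = b/λ_max = (2.898×10⁻³ m·K)/(2.3055×10⁻⁶ m) = 1257 K.

T ≈ 1257 K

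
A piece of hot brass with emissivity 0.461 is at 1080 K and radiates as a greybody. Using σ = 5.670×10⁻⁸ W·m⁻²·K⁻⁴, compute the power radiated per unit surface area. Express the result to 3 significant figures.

Stefan–Boltzmann: I = εσT⁴ = 0.461 × 5.670×10⁻⁸ × (1080)⁴ = 3.56×10⁴ W/m².

I ≈ 3.56×10⁴ W/m²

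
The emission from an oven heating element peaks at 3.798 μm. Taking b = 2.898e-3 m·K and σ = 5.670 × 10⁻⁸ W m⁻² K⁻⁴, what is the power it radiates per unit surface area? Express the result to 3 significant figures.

Wien's law: T = b/λ_max = 2.898×10⁻³/3.798×10⁻⁶ = 763.033 K.
Then I = σT⁴ = 5.670×10⁻⁸×(763.033)⁴ = 1.92×10⁴ W/m².

I ≈ 1.92×10⁴ W/m²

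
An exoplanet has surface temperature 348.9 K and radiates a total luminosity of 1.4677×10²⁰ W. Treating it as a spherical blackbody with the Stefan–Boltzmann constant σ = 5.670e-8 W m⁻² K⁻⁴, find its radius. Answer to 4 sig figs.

R ≈ 1.179×10⁸ m

L = 4πR²σT⁴ ⇒ R = √(L/(4πσT⁴)).
σT⁴ = 840.208 W/m², so R = √(1.4677×10²⁰/(4π×840.208)) = 1.179×10⁸ m.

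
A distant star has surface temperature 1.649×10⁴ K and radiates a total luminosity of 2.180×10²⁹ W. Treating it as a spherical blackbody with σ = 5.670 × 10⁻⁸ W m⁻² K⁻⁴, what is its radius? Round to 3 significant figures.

L = 4πR²σT⁴ ⇒ R = √(L/(4πσT⁴)).
σT⁴ = 4.19243×10⁹ W/m², so R = √(2.180×10²⁹/(4π×4.19243×10⁹)) = 2.03×10⁹ m.

R ≈ 2.03×10⁹ m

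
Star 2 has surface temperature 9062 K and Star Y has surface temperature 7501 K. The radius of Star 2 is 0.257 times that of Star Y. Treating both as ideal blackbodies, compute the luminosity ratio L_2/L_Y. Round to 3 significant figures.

L_2/L_Y ≈ 0.141

L ∝ R²T⁴, so L_2/L_Y = (R_2/R_Y)²(T_2/T_Y)⁴ = (0.257)² × (9062/7501)⁴ = 0.066049 × 2.13020 = 0.141.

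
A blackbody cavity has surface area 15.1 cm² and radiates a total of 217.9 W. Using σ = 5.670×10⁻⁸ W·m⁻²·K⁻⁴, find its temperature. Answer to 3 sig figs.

Area A = 15.1 cm² = 1.51×10⁻³ m².
P = σAT⁴ ⇒ T = (P/(σA))^(1/4) = (217.9/(5.670×10⁻⁸×1.51×10⁻³))^(1/4) = 1.26×10³ K.

T ≈ 1.26×10³ K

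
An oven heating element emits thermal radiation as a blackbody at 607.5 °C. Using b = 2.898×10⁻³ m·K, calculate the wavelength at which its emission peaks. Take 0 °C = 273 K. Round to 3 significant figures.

λ_max ≈ 3.29 μm

T = 607.5 °C + 273 = 880.5 K.
Wien's displacement law: λ_max = b/T = (2.898×10⁻³ m·K)/(880.5 K) = 3.291×10⁻⁶ m.
That is 3.29 μm, in the infrared range.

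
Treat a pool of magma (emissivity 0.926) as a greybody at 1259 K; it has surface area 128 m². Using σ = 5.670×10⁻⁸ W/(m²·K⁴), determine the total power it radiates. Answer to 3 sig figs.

Area A = 128 m².
P = εσAT⁴ = 0.926 × 5.670×10⁻⁸ × 128 × (1259)⁴ = 1.69×10⁷ W.

P ≈ 1.69×10⁷ W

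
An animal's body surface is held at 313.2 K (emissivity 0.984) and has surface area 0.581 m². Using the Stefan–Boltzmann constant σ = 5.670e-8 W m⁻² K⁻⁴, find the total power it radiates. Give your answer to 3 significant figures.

P ≈ 312 W

Area A = 0.581 m².
P = εσAT⁴ = 0.984 × 5.670×10⁻⁸ × 0.581 × (313.2)⁴ = 312 W.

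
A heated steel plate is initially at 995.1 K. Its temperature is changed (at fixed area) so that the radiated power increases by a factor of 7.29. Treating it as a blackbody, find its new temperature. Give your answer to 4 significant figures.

T₂ ≈ 1635 K

P ∝ T⁴, so T₂/T₁ = (P₂/P₁)^(1/4) = (7.29)^(1/4) = 1.64317.
T₂ = 995.1 × 1.64317 = 1635 K.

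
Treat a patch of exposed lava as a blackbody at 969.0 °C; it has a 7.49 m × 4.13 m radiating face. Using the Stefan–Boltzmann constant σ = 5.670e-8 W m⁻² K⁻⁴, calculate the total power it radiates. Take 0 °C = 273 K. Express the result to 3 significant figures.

T = 969.0 °C + 273 = 1242.0 K.
Area A = 7.49 × 4.13 = 30.9337 m².
P = σAT⁴ = 5.670×10⁻⁸ × 30.9337 × (1242.0)⁴ = 4.17×10⁶ W.

P ≈ 4.17×10⁶ W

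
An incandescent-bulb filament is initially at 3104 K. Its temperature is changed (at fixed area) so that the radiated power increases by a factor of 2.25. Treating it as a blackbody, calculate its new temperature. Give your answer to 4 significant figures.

T₂ ≈ 3802 K

P ∝ T⁴, so T₂/T₁ = (P₂/P₁)^(1/4) = (2.25)^(1/4) = 1.22474.
T₂ = 3104 × 1.22474 = 3802 K.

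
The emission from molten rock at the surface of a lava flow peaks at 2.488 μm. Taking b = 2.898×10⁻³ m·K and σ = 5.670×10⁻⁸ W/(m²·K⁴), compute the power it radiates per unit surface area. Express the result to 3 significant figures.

I ≈ 1.04×10⁵ W/m²

Wien's law: T = b/λ_max = 2.898×10⁻³/2.488×10⁻⁶ = 1164.79 K.
Then I = σT⁴ = 5.670×10⁻⁸×(1164.79)⁴ = 1.04×10⁵ W/m².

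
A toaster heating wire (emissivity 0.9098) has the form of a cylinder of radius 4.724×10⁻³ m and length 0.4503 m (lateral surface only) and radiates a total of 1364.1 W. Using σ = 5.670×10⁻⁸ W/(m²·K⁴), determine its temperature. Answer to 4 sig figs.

Lateral area A = 2πrL = 2π×4.724×10⁻³×0.4503 = 0.0133657 m².
P = εσAT⁴ ⇒ T = (P/(εσA))^(1/4) = (1364.1/(0.9098×5.670×10⁻⁸×0.0133657))^(1/4) = 1186 K.

T ≈ 1186 K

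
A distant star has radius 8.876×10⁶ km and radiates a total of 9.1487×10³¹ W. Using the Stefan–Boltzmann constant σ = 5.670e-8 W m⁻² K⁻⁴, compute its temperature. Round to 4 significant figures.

T ≈ 3.573×10⁴ K

Surface area A = 4πR² = 4π(8.876×10⁹ m)² = 9.90021×10²⁰ m².
P = σAT⁴ ⇒ T = (P/(σA))^(1/4) = (9.1487×10³¹/(5.670×10⁻⁸×9.90021×10²⁰))^(1/4) = 3.573×10⁴ K.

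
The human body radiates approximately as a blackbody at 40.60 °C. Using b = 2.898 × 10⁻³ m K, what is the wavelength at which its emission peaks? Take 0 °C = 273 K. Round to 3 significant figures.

λ_max ≈ 9.24 μm

T = 40.60 °C + 273 = 313.60 K.
Wien's displacement law: λ_max = b/T = (2.898×10⁻³ m·K)/(313.60 K) = 9.241×10⁻⁶ m.
That is 9.24 μm, in the infrared range.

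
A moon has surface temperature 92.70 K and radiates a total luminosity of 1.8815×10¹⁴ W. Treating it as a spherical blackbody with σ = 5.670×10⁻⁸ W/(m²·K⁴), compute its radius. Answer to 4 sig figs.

R ≈ 1.891×10⁶ m

L = 4πR²σT⁴ ⇒ R = √(L/(4πσT⁴)).
σT⁴ = 4.18699 W/m², so R = √(1.8815×10¹⁴/(4π×4.18699)) = 1.891×10⁶ m.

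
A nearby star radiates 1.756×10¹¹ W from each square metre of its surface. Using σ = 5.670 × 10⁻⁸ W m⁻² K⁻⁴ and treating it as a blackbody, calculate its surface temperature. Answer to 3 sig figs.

T ≈ 4.20×10⁴ K

I = σT⁴, so T = (I/σ)^(1/4) = (1.756×10¹¹/(5.670×10⁻⁸))^(1/4) = 4.20×10⁴ K.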